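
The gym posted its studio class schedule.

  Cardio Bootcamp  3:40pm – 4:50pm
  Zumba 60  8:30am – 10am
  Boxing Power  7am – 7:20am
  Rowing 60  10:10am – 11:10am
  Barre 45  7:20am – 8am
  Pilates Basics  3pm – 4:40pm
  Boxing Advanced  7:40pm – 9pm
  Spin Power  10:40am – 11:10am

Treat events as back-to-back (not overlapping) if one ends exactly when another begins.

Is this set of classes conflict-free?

No

Check each pair: they overlap iff neither finishes before the other starts.
Sorted by start: Boxing Power, Barre 45, Zumba 60, Rowing 60, Spin Power, Pilates Basics, Cardio Bootcamp, Boxing Advanced.
Barre 45 starts exactly when Boxing Power ends (back-to-back, no overlap), so Boxing Power has no further overlaps.
Zumba 60 starts after Barre 45 ends, so Barre 45 has no further overlaps.
Rowing 60 starts after Zumba 60 ends, so Zumba 60 has no further overlaps.
Spin Power starts before Rowing 60 ends → Rowing 60 and Spin Power overlap.
That's a conflict, so the schedule is not conflict-free.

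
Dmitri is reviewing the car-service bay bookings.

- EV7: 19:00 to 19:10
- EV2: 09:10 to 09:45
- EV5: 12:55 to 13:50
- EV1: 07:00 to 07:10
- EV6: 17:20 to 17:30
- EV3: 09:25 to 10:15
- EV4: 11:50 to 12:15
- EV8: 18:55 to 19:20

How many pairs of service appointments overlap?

Sorted by start: EV1, EV2, EV3, EV4, EV5, EV6, EV8, EV7.
EV2 starts after EV1 ends, so nothing later overlaps EV1 either.
EV3 starts before EV2 ends → EV2 and EV3 overlap.
EV4 starts after EV2 ends, so nothing later overlaps EV2 either.
EV4 starts after EV3 ends, so nothing later overlaps EV3 either.
EV5 starts after EV4 ends, so nothing later overlaps EV4 either.
EV6 starts after EV5 ends, so nothing later overlaps EV5 either.
EV8 starts after EV6 ends, so nothing later overlaps EV6 either.
EV7 starts before EV8 ends → EV8 and EV7 overlap.
Overlapping pairs: EV2 & EV3, EV7 & EV8 — 2 in total.

2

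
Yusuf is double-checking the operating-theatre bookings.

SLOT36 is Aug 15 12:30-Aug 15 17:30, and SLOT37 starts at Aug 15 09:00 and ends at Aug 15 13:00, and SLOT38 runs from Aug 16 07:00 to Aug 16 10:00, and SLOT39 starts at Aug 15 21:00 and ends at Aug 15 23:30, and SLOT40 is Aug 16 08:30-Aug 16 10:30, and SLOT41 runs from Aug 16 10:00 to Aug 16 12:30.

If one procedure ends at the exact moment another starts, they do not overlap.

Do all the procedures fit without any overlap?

No

Sorted by start: SLOT37, SLOT36, SLOT39, SLOT38, SLOT40, SLOT41.
SLOT36 starts before SLOT37 ends → SLOT37 and SLOT36 overlap.
That's a conflict, so the schedule is not conflict-free.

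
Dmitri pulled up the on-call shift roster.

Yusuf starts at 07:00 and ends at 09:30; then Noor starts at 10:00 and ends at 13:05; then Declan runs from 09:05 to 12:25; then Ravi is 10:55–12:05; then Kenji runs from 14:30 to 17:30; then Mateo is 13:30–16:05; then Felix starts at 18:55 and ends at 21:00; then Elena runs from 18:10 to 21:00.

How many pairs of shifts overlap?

6

Check each pair: they overlap iff neither finishes before the other starts.
Sorted by start: Yusuf, Declan, Noor, Ravi, Mateo, Kenji, Elena, Felix.
Declan starts before Yusuf ends → Yusuf and Declan overlap.
Noor starts after Yusuf ends — done with Yusuf.
Noor starts before Declan ends → Declan and Noor overlap.
Ravi starts before Declan ends → Declan and Ravi overlap.
Mateo starts after Declan ends — done with Declan.
Ravi starts before Noor ends → Noor and Ravi overlap.
Mateo starts after Noor ends — done with Noor.
Mateo starts after Ravi ends — done with Ravi.
Kenji starts before Mateo ends → Mateo and Kenji overlap.
Elena starts after Mateo ends — done with Mateo.
Elena starts after Kenji ends — done with Kenji.
Felix starts before Elena ends → Elena and Felix overlap.
Overlapping pairs: Declan & Noor, Declan & Ravi, Declan & Yusuf, Elena & Felix, Kenji & Mateo, Noor & Ravi — 6 in total.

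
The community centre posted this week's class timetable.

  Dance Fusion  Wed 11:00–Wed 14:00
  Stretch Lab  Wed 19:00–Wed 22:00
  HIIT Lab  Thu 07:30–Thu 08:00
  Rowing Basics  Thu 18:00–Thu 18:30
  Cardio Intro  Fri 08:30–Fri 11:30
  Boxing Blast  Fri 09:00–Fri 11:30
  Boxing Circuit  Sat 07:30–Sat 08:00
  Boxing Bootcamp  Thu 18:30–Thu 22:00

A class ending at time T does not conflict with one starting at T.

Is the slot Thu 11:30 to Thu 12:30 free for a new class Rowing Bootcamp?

Yes — the slot is free

Dance Fusion: ends Wed 14:00 at or before Rowing Bootcamp starts Thu 11:30 → clear.
Stretch Lab: ends Wed 22:00 at or before Rowing Bootcamp starts Thu 11:30 → clear.
HIIT Lab: ends Thu 08:00 at or before Rowing Bootcamp starts Thu 11:30 → clear.
Rowing Basics: starts Thu 18:00 at or after Rowing Bootcamp ends Thu 12:30 → clear.
Boxing Bootcamp: starts Thu 18:30 at or after Rowing Bootcamp ends Thu 12:30 → clear.
Cardio Intro: starts Fri 08:30 at or after Rowing Bootcamp ends Thu 12:30 → clear.
Boxing Blast: starts Fri 09:00 at or after Rowing Bootcamp ends Thu 12:30 → clear.
Boxing Circuit: starts Sat 07:30 at or after Rowing Bootcamp ends Thu 12:30 → clear.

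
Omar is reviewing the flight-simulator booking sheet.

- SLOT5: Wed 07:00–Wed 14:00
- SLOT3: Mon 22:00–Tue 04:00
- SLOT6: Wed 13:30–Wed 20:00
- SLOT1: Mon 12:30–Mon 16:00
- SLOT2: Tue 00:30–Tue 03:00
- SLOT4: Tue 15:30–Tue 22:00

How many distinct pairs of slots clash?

Sorted by start: SLOT1, SLOT3, SLOT2, SLOT4, SLOT5, SLOT6.
SLOT3 starts after SLOT1 ends, so SLOT1 has no further overlaps.
SLOT2 starts before SLOT3 ends → SLOT3 and SLOT2 overlap.
SLOT4 starts after SLOT3 ends, so SLOT3 has no further overlaps.
SLOT4 starts after SLOT2 ends, so SLOT2 has no further overlaps.
SLOT5 starts after SLOT4 ends, so SLOT4 has no further overlaps.
SLOT6 starts before SLOT5 ends → SLOT5 and SLOT6 overlap.
Overlapping pairs: SLOT2 & SLOT3, SLOT5 & SLOT6 — 2 in total.

2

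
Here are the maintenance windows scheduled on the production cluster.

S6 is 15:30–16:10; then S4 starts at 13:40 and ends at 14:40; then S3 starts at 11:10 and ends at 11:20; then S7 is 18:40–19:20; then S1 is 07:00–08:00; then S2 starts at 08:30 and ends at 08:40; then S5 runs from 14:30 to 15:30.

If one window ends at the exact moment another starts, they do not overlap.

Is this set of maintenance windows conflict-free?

No

Sorted by start: S1, S2, S3, S4, S5, S6, S7.
S2 starts after S1 ends; S1 is clear from here.
S3 starts after S2 ends; S2 is clear from here.
S4 starts after S3 ends; S3 is clear from here.
S5 starts before S4 ends → S4 and S5 overlap.
That's a conflict, so the schedule is not conflict-free.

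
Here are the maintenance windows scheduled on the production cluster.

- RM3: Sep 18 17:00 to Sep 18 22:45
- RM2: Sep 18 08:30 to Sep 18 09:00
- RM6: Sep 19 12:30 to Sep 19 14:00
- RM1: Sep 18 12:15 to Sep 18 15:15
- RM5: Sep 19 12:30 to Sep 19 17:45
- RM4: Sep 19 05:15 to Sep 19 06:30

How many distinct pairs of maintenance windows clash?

Check each pair: they overlap iff neither finishes before the other starts.
Sorted by start: RM2, RM1, RM3, RM4, RM5, RM6.
RM1 starts after RM2 ends — done with RM2.
RM3 starts after RM1 ends — done with RM1.
RM4 starts after RM3 ends — done with RM3.
RM5 starts after RM4 ends — done with RM4.
RM6 starts before RM5 ends → RM5 and RM6 overlap.
Overlapping pairs: RM5 & RM6 — 1 in total.

1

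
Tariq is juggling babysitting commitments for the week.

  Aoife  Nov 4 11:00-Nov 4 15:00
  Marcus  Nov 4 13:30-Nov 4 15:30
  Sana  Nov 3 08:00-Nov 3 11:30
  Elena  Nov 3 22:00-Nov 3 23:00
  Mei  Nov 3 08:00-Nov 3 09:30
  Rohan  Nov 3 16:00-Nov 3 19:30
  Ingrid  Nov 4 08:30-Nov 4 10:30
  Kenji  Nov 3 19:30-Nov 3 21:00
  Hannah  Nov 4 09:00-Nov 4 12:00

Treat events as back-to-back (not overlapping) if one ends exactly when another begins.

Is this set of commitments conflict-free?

Sorted by start: Mei, Sana, Rohan, Kenji, Elena, Ingrid, Hannah, Aoife, Marcus.
Sana starts before Mei ends → Mei and Sana overlap.
That's a conflict, so the schedule is not conflict-free.

No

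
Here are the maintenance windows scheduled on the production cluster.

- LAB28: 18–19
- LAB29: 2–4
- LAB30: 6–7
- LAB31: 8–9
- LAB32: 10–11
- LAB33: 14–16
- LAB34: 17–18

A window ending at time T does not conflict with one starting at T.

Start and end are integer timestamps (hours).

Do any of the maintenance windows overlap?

Two intervals overlap when each starts before the other ends.
Sorted by start: LAB29, LAB30, LAB31, LAB32, LAB33, LAB34, LAB28.
LAB30 starts after LAB29 ends, so LAB29 has no further overlaps.
LAB31 starts after LAB30 ends, so LAB30 has no further overlaps.
LAB32 starts after LAB31 ends, so LAB31 has no further overlaps.
LAB33 starts after LAB32 ends, so LAB32 has no further overlaps.
LAB34 starts after LAB33 ends, so LAB33 has no further overlaps.
LAB28 starts exactly when LAB34 ends (back-to-back, no overlap).
Every pair is clear; the schedule has no overlaps.

No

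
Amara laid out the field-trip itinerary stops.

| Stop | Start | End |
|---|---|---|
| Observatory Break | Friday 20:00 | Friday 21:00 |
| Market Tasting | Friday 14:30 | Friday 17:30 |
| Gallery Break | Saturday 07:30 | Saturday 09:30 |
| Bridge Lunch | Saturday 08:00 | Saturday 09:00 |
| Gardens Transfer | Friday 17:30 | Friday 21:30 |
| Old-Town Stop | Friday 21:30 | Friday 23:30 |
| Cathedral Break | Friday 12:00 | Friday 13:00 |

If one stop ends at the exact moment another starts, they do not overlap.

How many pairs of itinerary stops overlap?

Two intervals overlap when each starts before the other ends.
Sorted by start: Cathedral Break, Market Tasting, Gardens Transfer, Observatory Break, Old-Town Stop, Gallery Break, Bridge Lunch.
Market Tasting starts after Cathedral Break ends; Cathedral Break is clear from here.
Gardens Transfer starts exactly when Market Tasting ends (back-to-back, no overlap); Market Tasting is clear from here.
Observatory Break starts before Gardens Transfer ends → Gardens Transfer and Observatory Break overlap.
Old-Town Stop starts exactly when Gardens Transfer ends (back-to-back, no overlap); Gardens Transfer is clear from here.
Old-Town Stop starts after Observatory Break ends; Observatory Break is clear from here.
Gallery Break starts after Old-Town Stop ends; Old-Town Stop is clear from here.
Bridge Lunch starts before Gallery Break ends → Gallery Break and Bridge Lunch overlap.
Overlapping pairs: Bridge Lunch & Gallery Break, Gardens Transfer & Observatory Break — 2 in total.

2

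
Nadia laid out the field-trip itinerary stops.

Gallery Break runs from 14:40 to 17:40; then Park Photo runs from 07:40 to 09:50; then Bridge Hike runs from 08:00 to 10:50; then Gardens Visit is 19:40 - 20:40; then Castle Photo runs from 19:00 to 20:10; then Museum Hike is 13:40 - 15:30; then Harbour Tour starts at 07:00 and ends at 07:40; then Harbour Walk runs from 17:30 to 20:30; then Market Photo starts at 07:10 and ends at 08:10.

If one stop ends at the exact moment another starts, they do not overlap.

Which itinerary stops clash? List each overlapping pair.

Sorted by start: Harbour Tour, Market Photo, Park Photo, Bridge Hike, Museum Hike, Gallery Break, Harbour Walk, Castle Photo, Gardens Visit.
Market Photo starts before Harbour Tour ends → Harbour Tour and Market Photo overlap.
Park Photo starts exactly when Harbour Tour ends (back-to-back, no overlap), so Harbour Tour has no further overlaps.
Park Photo starts before Market Photo ends → Market Photo and Park Photo overlap.
Bridge Hike starts before Market Photo ends → Market Photo and Bridge Hike overlap.
Museum Hike starts after Market Photo ends, so Market Photo has no further overlaps.
Bridge Hike starts before Park Photo ends → Park Photo and Bridge Hike overlap.
Museum Hike starts after Park Photo ends, so Park Photo has no further overlaps.
Museum Hike starts after Bridge Hike ends, so Bridge Hike has no further overlaps.
Gallery Break starts before Museum Hike ends → Museum Hike and Gallery Break overlap.
Harbour Walk starts after Museum Hike ends, so Museum Hike has no further overlaps.
Harbour Walk starts before Gallery Break ends → Gallery Break and Harbour Walk overlap.
Castle Photo starts after Gallery Break ends, so Gallery Break has no further overlaps.
Castle Photo starts before Harbour Walk ends → Harbour Walk and Castle Photo overlap.
Gardens Visit starts before Harbour Walk ends → Harbour Walk and Gardens Visit overlap.
Gardens Visit starts before Castle Photo ends → Castle Photo and Gardens Visit overlap.

Bridge Hike & Market Photo, Bridge Hike & Park Photo, Castle Photo & Gardens Visit, Castle Photo & Harbour Walk, Gallery Break & Harbour Walk, Gallery Break & Museum Hike, Gardens Visit & Harbour Walk, Harbour Tour & Market Photo, Market Photo & Park Photo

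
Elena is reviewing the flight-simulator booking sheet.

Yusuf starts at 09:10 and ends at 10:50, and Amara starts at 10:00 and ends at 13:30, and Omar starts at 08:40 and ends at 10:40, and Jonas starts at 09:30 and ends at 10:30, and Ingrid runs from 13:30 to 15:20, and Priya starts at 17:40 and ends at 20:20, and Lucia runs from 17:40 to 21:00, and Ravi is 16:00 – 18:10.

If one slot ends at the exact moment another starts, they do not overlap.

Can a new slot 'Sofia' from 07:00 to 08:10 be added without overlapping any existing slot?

Yes — the slot is free

Omar: starts 08:40 at or after Sofia ends 08:10 → clear.
Yusuf: starts 09:10 at or after Sofia ends 08:10 → clear.
Jonas: starts 09:30 at or after Sofia ends 08:10 → clear.
Amara: starts 10:00 at or after Sofia ends 08:10 → clear.
Ingrid: starts 13:30 at or after Sofia ends 08:10 → clear.
Ravi: starts 16:00 at or after Sofia ends 08:10 → clear.
Priya: starts 17:40 at or after Sofia ends 08:10 → clear.
Lucia: starts 17:40 at or after Sofia ends 08:10 → clear.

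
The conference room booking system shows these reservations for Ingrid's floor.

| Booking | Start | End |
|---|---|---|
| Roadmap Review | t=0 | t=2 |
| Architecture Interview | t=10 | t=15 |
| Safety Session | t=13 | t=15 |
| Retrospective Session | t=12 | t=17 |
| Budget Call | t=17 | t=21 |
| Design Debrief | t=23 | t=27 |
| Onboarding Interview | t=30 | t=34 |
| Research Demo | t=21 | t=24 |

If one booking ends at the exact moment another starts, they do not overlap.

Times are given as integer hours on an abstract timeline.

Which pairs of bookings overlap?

Architecture Interview & Retrospective Session, Architecture Interview & Safety Session, Design Debrief & Research Demo, Retrospective Session & Safety Session

Two intervals overlap when each starts before the other ends.
Sorted by start: Roadmap Review, Architecture Interview, Retrospective Session, Safety Session, Budget Call, Research Demo, Design Debrief, Onboarding Interview.
Architecture Interview starts after Roadmap Review ends; Roadmap Review is clear from here.
Retrospective Session starts before Architecture Interview ends → Architecture Interview and Retrospective Session overlap.
Safety Session starts before Architecture Interview ends → Architecture Interview and Safety Session overlap.
Budget Call starts after Architecture Interview ends; Architecture Interview is clear from here.
Safety Session starts before Retrospective Session ends → Retrospective Session and Safety Session overlap.
Budget Call starts exactly when Retrospective Session ends (back-to-back, no overlap); Retrospective Session is clear from here.
Budget Call starts after Safety Session ends; Safety Session is clear from here.
Research Demo starts exactly when Budget Call ends (back-to-back, no overlap); Budget Call is clear from here.
Design Debrief starts before Research Demo ends → Research Demo and Design Debrief overlap.
Onboarding Interview starts after Research Demo ends.
Onboarding Interview starts after Design Debrief ends.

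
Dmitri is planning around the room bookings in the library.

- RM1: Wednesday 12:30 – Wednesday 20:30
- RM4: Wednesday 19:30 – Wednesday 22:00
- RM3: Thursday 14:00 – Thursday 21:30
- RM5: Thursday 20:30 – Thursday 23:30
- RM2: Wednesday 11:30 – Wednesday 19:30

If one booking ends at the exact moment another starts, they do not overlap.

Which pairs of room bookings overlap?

RM1 & RM2, RM1 & RM4, RM3 & RM5

Sorted by start: RM2, RM1, RM4, RM3, RM5.
RM1 starts before RM2 ends → RM2 and RM1 overlap.
RM4 starts exactly when RM2 ends (back-to-back, no overlap), so RM2 has no further overlaps.
RM4 starts before RM1 ends → RM1 and RM4 overlap.
RM3 starts after RM1 ends, so RM1 has no further overlaps.
RM3 starts after RM4 ends, so RM4 has no further overlaps.
RM5 starts before RM3 ends → RM3 and RM5 overlap.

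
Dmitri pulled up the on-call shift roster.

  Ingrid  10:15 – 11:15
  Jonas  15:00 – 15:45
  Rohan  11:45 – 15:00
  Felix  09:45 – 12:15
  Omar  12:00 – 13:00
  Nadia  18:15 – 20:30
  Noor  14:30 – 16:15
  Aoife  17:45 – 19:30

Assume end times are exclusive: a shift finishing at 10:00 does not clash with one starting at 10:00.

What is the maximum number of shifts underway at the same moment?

Sweep the timeline, counting +1 at each start and −1 at each end (ends before starts at a tie):
09:45 start Felix → 1
10:15 start Ingrid → 2
11:15 end Ingrid → 1
11:45 start Rohan → 2
12:00 start Omar → 3
12:15 end Felix → 2
13:00 end Omar → 1
14:30 start Noor → 2
15:00 end Rohan → 1
15:00 start Jonas → 2
15:45 end Jonas → 1
16:15 end Noor → 0
17:45 start Aoife → 1
18:15 start Nadia → 2
19:30 end Aoife → 1
20:30 end Nadia → 0
Peak is 3, at 12:00 (Felix, Omar, Rohan).

3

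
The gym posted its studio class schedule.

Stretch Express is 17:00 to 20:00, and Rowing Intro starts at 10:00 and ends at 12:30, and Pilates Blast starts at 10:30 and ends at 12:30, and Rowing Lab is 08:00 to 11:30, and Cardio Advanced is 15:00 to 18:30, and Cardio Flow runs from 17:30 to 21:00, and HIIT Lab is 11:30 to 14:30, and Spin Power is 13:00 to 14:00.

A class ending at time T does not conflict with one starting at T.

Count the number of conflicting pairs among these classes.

9

Sorted by start: Rowing Lab, Rowing Intro, Pilates Blast, HIIT Lab, Spin Power, Cardio Advanced, Stretch Express, Cardio Flow.
Rowing Intro starts before Rowing Lab ends → Rowing Lab and Rowing Intro overlap.
Pilates Blast starts before Rowing Lab ends → Rowing Lab and Pilates Blast overlap.
HIIT Lab starts exactly when Rowing Lab ends (back-to-back, no overlap) — done with Rowing Lab.
Pilates Blast starts before Rowing Intro ends → Rowing Intro and Pilates Blast overlap.
HIIT Lab starts before Rowing Intro ends → Rowing Intro and HIIT Lab overlap.
Spin Power starts after Rowing Intro ends — done with Rowing Intro.
HIIT Lab starts before Pilates Blast ends → Pilates Blast and HIIT Lab overlap.
Spin Power starts after Pilates Blast ends — done with Pilates Blast.
Spin Power starts before HIIT Lab ends → HIIT Lab and Spin Power overlap.
Cardio Advanced starts after HIIT Lab ends — done with HIIT Lab.
Cardio Advanced starts after Spin Power ends — done with Spin Power.
Stretch Express starts before Cardio Advanced ends → Cardio Advanced and Stretch Express overlap.
Cardio Flow starts before Cardio Advanced ends → Cardio Advanced and Cardio Flow overlap.
Cardio Flow starts before Stretch Express ends → Stretch Express and Cardio Flow overlap.
Overlapping pairs: Cardio Advanced & Cardio Flow, Cardio Advanced & Stretch Express, Cardio Flow & Stretch Express, HIIT Lab & Pilates Blast, HIIT Lab & Rowing Intro, HIIT Lab & Spin Power, Pilates Blast & Rowing Intro, Pilates Blast & Rowing Lab, Rowing Intro & Rowing Lab — 9 in total.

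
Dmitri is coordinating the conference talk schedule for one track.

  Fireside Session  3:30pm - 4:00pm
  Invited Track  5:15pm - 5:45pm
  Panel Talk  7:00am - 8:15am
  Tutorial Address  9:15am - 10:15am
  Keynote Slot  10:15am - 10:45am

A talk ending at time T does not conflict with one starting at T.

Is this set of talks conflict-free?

Yes

Sorted by start: Panel Talk, Tutorial Address, Keynote Slot, Fireside Session, Invited Track.
Tutorial Address starts after Panel Talk ends, so nothing later overlaps Panel Talk either.
Keynote Slot starts exactly when Tutorial Address ends (back-to-back, no overlap), so nothing later overlaps Tutorial Address either.
Fireside Session starts after Keynote Slot ends, so nothing later overlaps Keynote Slot either.
Invited Track starts after Fireside Session ends.
Every pair is clear; the schedule has no overlaps.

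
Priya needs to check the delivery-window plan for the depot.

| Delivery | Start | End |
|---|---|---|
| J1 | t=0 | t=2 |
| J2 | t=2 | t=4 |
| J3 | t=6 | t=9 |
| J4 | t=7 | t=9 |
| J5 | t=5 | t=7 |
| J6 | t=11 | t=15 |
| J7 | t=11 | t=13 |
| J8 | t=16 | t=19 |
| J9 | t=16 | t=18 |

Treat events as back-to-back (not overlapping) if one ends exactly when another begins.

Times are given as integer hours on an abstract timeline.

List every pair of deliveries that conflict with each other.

J3 & J4, J3 & J5, J6 & J7, J8 & J9

Sorted by start: J1, J2, J5, J3, J4, J6, J7, J8, J9.
J2 starts exactly when J1 ends (back-to-back, no overlap) — done with J1.
J5 starts after J2 ends — done with J2.
J3 starts before J5 ends → J5 and J3 overlap.
J4 starts exactly when J5 ends (back-to-back, no overlap) — done with J5.
J4 starts before J3 ends → J3 and J4 overlap.
J6 starts after J3 ends — done with J3.
J6 starts after J4 ends — done with J4.
J7 starts before J6 ends → J6 and J7 overlap.
J8 starts after J6 ends — done with J6.
J8 starts after J7 ends — done with J7.
J9 starts before J8 ends → J8 and J9 overlap.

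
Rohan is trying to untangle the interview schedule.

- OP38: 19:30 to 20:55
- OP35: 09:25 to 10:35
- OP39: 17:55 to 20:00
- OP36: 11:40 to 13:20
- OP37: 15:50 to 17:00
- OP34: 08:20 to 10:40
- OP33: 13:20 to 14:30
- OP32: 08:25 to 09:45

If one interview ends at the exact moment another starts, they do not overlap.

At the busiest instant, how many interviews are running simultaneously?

3

Sweep the timeline, counting +1 at each start and −1 at each end (ends before starts at a tie):
08:20 start OP34 → 1
08:25 start OP32 → 2
09:25 start OP35 → 3
09:45 end OP32 → 2
10:35 end OP35 → 1
10:40 end OP34 → 0
11:40 start OP36 → 1
13:20 end OP36 → 0
13:20 start OP33 → 1
14:30 end OP33 → 0
15:50 start OP37 → 1
17:00 end OP37 → 0
17:55 start OP39 → 1
19:30 start OP38 → 2
20:00 end OP39 → 1
20:55 end OP38 → 0
Peak is 3, at 09:25 (OP32, OP34, OP35).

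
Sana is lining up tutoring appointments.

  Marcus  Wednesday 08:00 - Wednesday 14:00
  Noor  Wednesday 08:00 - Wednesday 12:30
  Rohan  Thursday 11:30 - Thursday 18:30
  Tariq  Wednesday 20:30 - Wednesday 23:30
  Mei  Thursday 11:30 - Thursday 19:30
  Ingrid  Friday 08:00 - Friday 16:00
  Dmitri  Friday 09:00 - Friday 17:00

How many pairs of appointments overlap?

3

Sorted by start: Marcus, Noor, Tariq, Rohan, Mei, Ingrid, Dmitri.
Noor starts before Marcus ends → Marcus and Noor overlap.
Tariq starts after Marcus ends, so Marcus has no further overlaps.
Tariq starts after Noor ends, so Noor has no further overlaps.
Rohan starts after Tariq ends, so Tariq has no further overlaps.
Mei starts before Rohan ends → Rohan and Mei overlap.
Ingrid starts after Rohan ends, so Rohan has no further overlaps.
Ingrid starts after Mei ends, so Mei has no further overlaps.
Dmitri starts before Ingrid ends → Ingrid and Dmitri overlap.
Overlapping pairs: Dmitri & Ingrid, Marcus & Noor, Mei & Rohan — 3 in total.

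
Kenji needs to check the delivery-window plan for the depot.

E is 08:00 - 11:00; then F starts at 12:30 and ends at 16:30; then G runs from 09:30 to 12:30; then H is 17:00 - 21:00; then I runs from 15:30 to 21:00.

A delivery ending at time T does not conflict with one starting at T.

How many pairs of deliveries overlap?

Sorted by start: E, G, F, I, H.
G starts before E ends → E and G overlap.
F starts after E ends — done with E.
F starts exactly when G ends (back-to-back, no overlap) — done with G.
I starts before F ends → F and I overlap.
H starts after F ends.
H starts before I ends → I and H overlap.
Overlapping pairs: E & G, F & I, H & I — 3 in total.

3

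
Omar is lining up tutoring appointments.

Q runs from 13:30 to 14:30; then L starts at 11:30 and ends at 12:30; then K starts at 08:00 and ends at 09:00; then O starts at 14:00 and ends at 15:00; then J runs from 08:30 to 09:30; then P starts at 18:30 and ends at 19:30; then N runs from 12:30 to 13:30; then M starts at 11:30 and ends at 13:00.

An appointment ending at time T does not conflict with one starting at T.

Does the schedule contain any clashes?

Yes

Sorted by start: K, J, L, M, N, Q, O, P.
J starts before K ends → K and J overlap.
That's a conflict, so the schedule is not conflict-free.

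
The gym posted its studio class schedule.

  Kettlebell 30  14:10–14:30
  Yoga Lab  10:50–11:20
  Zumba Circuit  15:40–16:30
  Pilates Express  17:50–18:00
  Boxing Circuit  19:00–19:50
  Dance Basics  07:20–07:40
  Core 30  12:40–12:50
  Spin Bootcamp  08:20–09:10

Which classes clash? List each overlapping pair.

no conflicts

Sorted by start: Dance Basics, Spin Bootcamp, Yoga Lab, Core 30, Kettlebell 30, Zumba Circuit, Pilates Express, Boxing Circuit.
Spin Bootcamp starts after Dance Basics ends, so Dance Basics has no further overlaps.
Yoga Lab starts after Spin Bootcamp ends, so Spin Bootcamp has no further overlaps.
Core 30 starts after Yoga Lab ends, so Yoga Lab has no further overlaps.
Kettlebell 30 starts after Core 30 ends, so Core 30 has no further overlaps.
Zumba Circuit starts after Kettlebell 30 ends, so Kettlebell 30 has no further overlaps.
Pilates Express starts after Zumba Circuit ends, so Zumba Circuit has no further overlaps.
Boxing Circuit starts after Pilates Express ends.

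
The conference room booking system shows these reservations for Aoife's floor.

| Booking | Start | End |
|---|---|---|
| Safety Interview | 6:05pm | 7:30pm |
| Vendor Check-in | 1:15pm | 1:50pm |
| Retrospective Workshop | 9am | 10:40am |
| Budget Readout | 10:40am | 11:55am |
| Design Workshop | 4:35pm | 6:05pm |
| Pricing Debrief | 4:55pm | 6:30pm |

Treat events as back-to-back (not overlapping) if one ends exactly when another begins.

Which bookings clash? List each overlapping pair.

Two intervals overlap when each starts before the other ends.
Sorted by start: Retrospective Workshop, Budget Readout, Vendor Check-in, Design Workshop, Pricing Debrief, Safety Interview.
Budget Readout starts exactly when Retrospective Workshop ends (back-to-back, no overlap); Retrospective Workshop is clear from here.
Vendor Check-in starts after Budget Readout ends; Budget Readout is clear from here.
Design Workshop starts after Vendor Check-in ends; Vendor Check-in is clear from here.
Pricing Debrief starts before Design Workshop ends → Design Workshop and Pricing Debrief overlap.
Safety Interview starts exactly when Design Workshop ends (back-to-back, no overlap).
Safety Interview starts before Pricing Debrief ends → Pricing Debrief and Safety Interview overlap.

Design Workshop & Pricing Debrief, Pricing Debrief & Safety Interview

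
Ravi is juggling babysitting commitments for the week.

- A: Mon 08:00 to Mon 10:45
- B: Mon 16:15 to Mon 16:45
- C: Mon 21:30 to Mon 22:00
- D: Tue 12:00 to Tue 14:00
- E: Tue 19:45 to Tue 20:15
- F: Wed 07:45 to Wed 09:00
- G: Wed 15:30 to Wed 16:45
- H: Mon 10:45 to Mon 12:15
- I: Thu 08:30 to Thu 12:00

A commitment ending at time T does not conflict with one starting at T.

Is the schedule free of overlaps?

Sorted by start: A, H, B, C, D, E, F, G, I.
H starts exactly when A ends (back-to-back, no overlap), so A has no further overlaps.
B starts after H ends, so H has no further overlaps.
C starts after B ends, so B has no further overlaps.
D starts after C ends, so C has no further overlaps.
E starts after D ends, so D has no further overlaps.
F starts after E ends, so E has no further overlaps.
G starts after F ends, so F has no further overlaps.
I starts after G ends.
Every pair is clear; the schedule has no overlaps.

Yes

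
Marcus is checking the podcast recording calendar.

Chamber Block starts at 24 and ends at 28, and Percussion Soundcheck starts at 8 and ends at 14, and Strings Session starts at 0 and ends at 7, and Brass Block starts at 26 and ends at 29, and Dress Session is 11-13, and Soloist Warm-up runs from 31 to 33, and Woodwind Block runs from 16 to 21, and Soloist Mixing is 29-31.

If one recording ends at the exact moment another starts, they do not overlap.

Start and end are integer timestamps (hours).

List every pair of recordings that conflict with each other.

Brass Block & Chamber Block, Dress Session & Percussion Soundcheck

Sorted by start: Strings Session, Percussion Soundcheck, Dress Session, Woodwind Block, Chamber Block, Brass Block, Soloist Mixing, Soloist Warm-up.
Percussion Soundcheck starts after Strings Session ends; Strings Session is clear from here.
Dress Session starts before Percussion Soundcheck ends → Percussion Soundcheck and Dress Session overlap.
Woodwind Block starts after Percussion Soundcheck ends; Percussion Soundcheck is clear from here.
Woodwind Block starts after Dress Session ends; Dress Session is clear from here.
Chamber Block starts after Woodwind Block ends; Woodwind Block is clear from here.
Brass Block starts before Chamber Block ends → Chamber Block and Brass Block overlap.
Soloist Mixing starts after Chamber Block ends; Chamber Block is clear from here.
Soloist Mixing starts exactly when Brass Block ends (back-to-back, no overlap); Brass Block is clear from here.
Soloist Warm-up starts exactly when Soloist Mixing ends (back-to-back, no overlap).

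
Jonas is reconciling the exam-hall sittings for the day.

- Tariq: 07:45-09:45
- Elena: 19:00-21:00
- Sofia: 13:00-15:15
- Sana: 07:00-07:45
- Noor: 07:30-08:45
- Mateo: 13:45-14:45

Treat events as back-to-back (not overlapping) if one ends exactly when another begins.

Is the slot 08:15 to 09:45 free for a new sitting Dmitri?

Sana: ends 07:45 at or before Dmitri starts 08:15 → clear.
Noor: starts 07:30 before Dmitri ends 09:45, and ends 08:45 after Dmitri starts 08:15 → overlap.
Tariq: starts 07:45 before Dmitri ends 09:45, and ends 09:45 after Dmitri starts 08:15 → overlap.
Sofia: starts 13:00 at or after Dmitri ends 09:45 → clear.
Mateo: starts 13:45 at or after Dmitri ends 09:45 → clear.
Elena: starts 19:00 at or after Dmitri ends 09:45 → clear.
Dmitri overlaps Noor, Tariq.

No — it overlaps Noor, Tariq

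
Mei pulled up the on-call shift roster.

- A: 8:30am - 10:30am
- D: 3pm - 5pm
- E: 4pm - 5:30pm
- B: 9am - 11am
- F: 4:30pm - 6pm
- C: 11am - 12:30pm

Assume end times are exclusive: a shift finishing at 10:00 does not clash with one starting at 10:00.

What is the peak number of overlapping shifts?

3

Sort all start/end points and keep a running count:
8:30am start A → 1
9am start B → 2
10:30am end A → 1
11am end B → 0
11am start C → 1
12:30pm end C → 0
3pm start D → 1
4pm start E → 2
4:30pm start F → 3
5pm end D → 2
5:30pm end E → 1
6pm end F → 0
Peak is 3, at 4:30pm (D, E, F).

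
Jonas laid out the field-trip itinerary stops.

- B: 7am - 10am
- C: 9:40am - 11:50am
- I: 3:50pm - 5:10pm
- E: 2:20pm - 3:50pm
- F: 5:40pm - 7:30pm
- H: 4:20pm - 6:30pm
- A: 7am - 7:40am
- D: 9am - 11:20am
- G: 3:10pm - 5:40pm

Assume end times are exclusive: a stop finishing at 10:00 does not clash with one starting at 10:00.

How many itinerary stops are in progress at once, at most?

3

Sort all start/end points and keep a running count:
7am start A → 1
7am start B → 2
7:40am end A → 1
9am start D → 2
9:40am start C → 3
10am end B → 2
11:20am end D → 1
11:50am end C → 0
2:20pm start E → 1
3:10pm start G → 2
3:50pm end E → 1
3:50pm start I → 2
4:20pm start H → 3
5:10pm end I → 2
5:40pm end G → 1
5:40pm start F → 2
6:30pm end H → 1
7:30pm end F → 0
Peak is 3, at 9:40am (B, C, D).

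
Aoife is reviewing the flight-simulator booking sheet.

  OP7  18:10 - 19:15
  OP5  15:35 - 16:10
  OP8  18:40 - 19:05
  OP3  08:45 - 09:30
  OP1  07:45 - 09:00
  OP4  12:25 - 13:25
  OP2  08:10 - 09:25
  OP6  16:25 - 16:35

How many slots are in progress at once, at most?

Walk through starts and ends in time order (an end at T is processed before a start at T):
07:45 start OP1 → 1
08:10 start OP2 → 2
08:45 start OP3 → 3
09:00 end OP1 → 2
09:25 end OP2 → 1
09:30 end OP3 → 0
12:25 start OP4 → 1
13:25 end OP4 → 0
15:35 start OP5 → 1
16:10 end OP5 → 0
16:25 start OP6 → 1
16:35 end OP6 → 0
18:10 start OP7 → 1
18:40 start OP8 → 2
19:05 end OP8 → 1
19:15 end OP7 → 0
Peak is 3, at 08:45 (OP1, OP2, OP3).

3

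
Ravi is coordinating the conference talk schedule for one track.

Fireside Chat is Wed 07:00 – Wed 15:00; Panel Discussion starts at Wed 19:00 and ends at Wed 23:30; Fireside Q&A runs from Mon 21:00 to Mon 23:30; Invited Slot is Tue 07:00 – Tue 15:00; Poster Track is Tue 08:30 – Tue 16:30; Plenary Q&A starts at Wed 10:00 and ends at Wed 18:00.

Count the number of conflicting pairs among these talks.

2

Sorted by start: Fireside Q&A, Invited Slot, Poster Track, Fireside Chat, Plenary Q&A, Panel Discussion.
Invited Slot starts after Fireside Q&A ends, so Fireside Q&A has no further overlaps.
Poster Track starts before Invited Slot ends → Invited Slot and Poster Track overlap.
Fireside Chat starts after Invited Slot ends, so Invited Slot has no further overlaps.
Fireside Chat starts after Poster Track ends, so Poster Track has no further overlaps.
Plenary Q&A starts before Fireside Chat ends → Fireside Chat and Plenary Q&A overlap.
Panel Discussion starts after Fireside Chat ends.
Panel Discussion starts after Plenary Q&A ends.
Overlapping pairs: Fireside Chat & Plenary Q&A, Invited Slot & Poster Track — 2 in total.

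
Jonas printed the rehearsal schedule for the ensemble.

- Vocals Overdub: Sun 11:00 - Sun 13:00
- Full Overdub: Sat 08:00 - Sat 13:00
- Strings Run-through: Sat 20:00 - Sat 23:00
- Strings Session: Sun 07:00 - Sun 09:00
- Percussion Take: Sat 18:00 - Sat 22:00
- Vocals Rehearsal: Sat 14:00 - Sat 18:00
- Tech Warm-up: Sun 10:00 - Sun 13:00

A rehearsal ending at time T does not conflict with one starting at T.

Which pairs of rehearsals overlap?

Sorted by start: Full Overdub, Vocals Rehearsal, Percussion Take, Strings Run-through, Strings Session, Tech Warm-up, Vocals Overdub.
Vocals Rehearsal starts after Full Overdub ends — done with Full Overdub.
Percussion Take starts exactly when Vocals Rehearsal ends (back-to-back, no overlap) — done with Vocals Rehearsal.
Strings Run-through starts before Percussion Take ends → Percussion Take and Strings Run-through overlap.
Strings Session starts after Percussion Take ends — done with Percussion Take.
Strings Session starts after Strings Run-through ends — done with Strings Run-through.
Tech Warm-up starts after Strings Session ends — done with Strings Session.
Vocals Overdub starts before Tech Warm-up ends → Tech Warm-up and Vocals Overdub overlap.

Percussion Take & Strings Run-through, Tech Warm-up & Vocals Overdub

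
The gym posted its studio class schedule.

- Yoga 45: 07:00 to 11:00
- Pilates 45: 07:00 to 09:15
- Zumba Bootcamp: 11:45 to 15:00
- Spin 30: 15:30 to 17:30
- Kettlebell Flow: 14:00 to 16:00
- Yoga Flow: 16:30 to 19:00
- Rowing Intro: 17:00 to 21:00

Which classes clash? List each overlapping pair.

Kettlebell Flow & Spin 30, Kettlebell Flow & Zumba Bootcamp, Pilates 45 & Yoga 45, Rowing Intro & Spin 30, Rowing Intro & Yoga Flow, Spin 30 & Yoga Flow

Sorted by start: Yoga 45, Pilates 45, Zumba Bootcamp, Kettlebell Flow, Spin 30, Yoga Flow, Rowing Intro.
Pilates 45 starts before Yoga 45 ends → Yoga 45 and Pilates 45 overlap.
Zumba Bootcamp starts after Yoga 45 ends, so Yoga 45 has no further overlaps.
Zumba Bootcamp starts after Pilates 45 ends, so Pilates 45 has no further overlaps.
Kettlebell Flow starts before Zumba Bootcamp ends → Zumba Bootcamp and Kettlebell Flow overlap.
Spin 30 starts after Zumba Bootcamp ends, so Zumba Bootcamp has no further overlaps.
Spin 30 starts before Kettlebell Flow ends → Kettlebell Flow and Spin 30 overlap.
Yoga Flow starts after Kettlebell Flow ends, so Kettlebell Flow has no further overlaps.
Yoga Flow starts before Spin 30 ends → Spin 30 and Yoga Flow overlap.
Rowing Intro starts before Spin 30 ends → Spin 30 and Rowing Intro overlap.
Rowing Intro starts before Yoga Flow ends → Yoga Flow and Rowing Intro overlap.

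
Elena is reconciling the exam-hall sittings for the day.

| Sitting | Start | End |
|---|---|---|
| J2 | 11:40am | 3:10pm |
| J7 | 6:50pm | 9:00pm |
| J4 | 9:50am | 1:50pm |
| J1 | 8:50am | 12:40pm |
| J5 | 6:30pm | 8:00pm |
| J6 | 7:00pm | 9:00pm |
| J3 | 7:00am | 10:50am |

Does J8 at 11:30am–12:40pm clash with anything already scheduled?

Yes — it overlaps J1, J2, J4

J3: ends 10:50am at or before J8 starts 11:30am → clear.
J1: starts 8:50am before J8 ends 12:40pm, and ends 12:40pm after J8 starts 11:30am → overlap.
J4: starts 9:50am before J8 ends 12:40pm, and ends 1:50pm after J8 starts 11:30am → overlap.
J2: starts 11:40am before J8 ends 12:40pm, and ends 3:10pm after J8 starts 11:30am → overlap.
J5: starts 6:30pm at or after J8 ends 12:40pm → clear.
J7: starts 6:50pm at or after J8 ends 12:40pm → clear.
J6: starts 7:00pm at or after J8 ends 12:40pm → clear.
J8 overlaps J1, J2, J4.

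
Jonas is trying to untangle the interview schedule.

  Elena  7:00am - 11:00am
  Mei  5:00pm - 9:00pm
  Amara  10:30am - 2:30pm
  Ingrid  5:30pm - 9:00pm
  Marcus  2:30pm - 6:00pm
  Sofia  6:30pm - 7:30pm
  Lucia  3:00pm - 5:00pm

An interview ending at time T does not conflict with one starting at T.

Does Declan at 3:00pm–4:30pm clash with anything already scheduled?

Yes — it overlaps Lucia, Marcus

Elena: ends 11:00am at or before Declan starts 3:00pm → clear.
Amara: ends 2:30pm at or before Declan starts 3:00pm → clear.
Marcus: starts 2:30pm before Declan ends 4:30pm, and ends 6:00pm after Declan starts 3:00pm → overlap.
Lucia: starts 3:00pm before Declan ends 4:30pm, and ends 5:00pm after Declan starts 3:00pm → overlap.
Mei: starts 5:00pm at or after Declan ends 4:30pm → clear.
Ingrid: starts 5:30pm at or after Declan ends 4:30pm → clear.
Sofia: starts 6:30pm at or after Declan ends 4:30pm → clear.
Declan overlaps Marcus, Lucia.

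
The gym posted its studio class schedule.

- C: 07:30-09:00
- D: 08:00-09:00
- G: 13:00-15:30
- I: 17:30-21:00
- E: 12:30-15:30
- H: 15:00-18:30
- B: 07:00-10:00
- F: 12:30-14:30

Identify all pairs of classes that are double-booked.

B & C, B & D, C & D, E & F, E & G, E & H, F & G, G & H, H & I

Two intervals overlap when each starts before the other ends.
Sorted by start: B, C, D, E, F, G, H, I.
C starts before B ends → B and C overlap.
D starts before B ends → B and D overlap.
E starts after B ends, so B has no further overlaps.
D starts before C ends → C and D overlap.
E starts after C ends, so C has no further overlaps.
E starts after D ends, so D has no further overlaps.
F starts before E ends → E and F overlap.
G starts before E ends → E and G overlap.
H starts before E ends → E and H overlap.
I starts after E ends.
G starts before F ends → F and G overlap.
H starts after F ends, so F has no further overlaps.
H starts before G ends → G and H overlap.
I starts after G ends.
I starts before H ends → H and I overlap.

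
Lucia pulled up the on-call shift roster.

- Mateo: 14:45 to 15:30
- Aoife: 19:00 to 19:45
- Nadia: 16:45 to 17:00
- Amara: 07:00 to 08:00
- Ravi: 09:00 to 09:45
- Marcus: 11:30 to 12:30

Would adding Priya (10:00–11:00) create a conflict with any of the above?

Amara: ends 08:00 at or before Priya starts 10:00 → clear.
Ravi: ends 09:45 at or before Priya starts 10:00 → clear.
Marcus: starts 11:30 at or after Priya ends 11:00 → clear.
Mateo: starts 14:45 at or after Priya ends 11:00 → clear.
Nadia: starts 16:45 at or after Priya ends 11:00 → clear.
Aoife: starts 19:00 at or after Priya ends 11:00 → clear.

No — it doesn't clash with anything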